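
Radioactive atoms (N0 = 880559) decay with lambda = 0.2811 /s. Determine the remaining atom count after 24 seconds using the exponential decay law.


N = N0 * exp(-lambda * t)
N = 880559 * exp(-0.2811 * 24)
N = 1034.7

1034.7


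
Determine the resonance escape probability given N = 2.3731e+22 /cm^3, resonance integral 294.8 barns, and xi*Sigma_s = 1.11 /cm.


p = exp(-N * I * 1e-24 / (xi*Sigma_s))
p = exp(-2.3731e+22 * 294.8 * 1e-24 / 1.11)
p = 0.0018315

0.0018315


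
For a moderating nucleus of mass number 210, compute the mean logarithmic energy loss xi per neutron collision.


xi = 1 + (A-1)^2/(2A) * ln((A-1)/(A+1))
xi = 1 + (210-1)^2/(2*210) * ln((210-1)/(210 +1))
xi = 0.0094936

0.0094936


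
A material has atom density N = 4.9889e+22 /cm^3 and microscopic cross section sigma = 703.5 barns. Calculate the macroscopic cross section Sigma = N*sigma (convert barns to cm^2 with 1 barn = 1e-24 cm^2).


Sigma = N * sigma_barns * 1e-24
Sigma = 4.9889e+22 * 703.5 * 1e-24
Sigma = 35.097 /cm

35.097


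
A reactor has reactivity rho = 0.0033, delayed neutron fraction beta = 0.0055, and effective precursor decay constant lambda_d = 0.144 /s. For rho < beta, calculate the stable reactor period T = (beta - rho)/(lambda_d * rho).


T = (beta - rho) / (lambda_d * rho)
T = (0.0055 - 0.0033) / (0.144 * 0.0033)
T = 4.6296 s

4.6296


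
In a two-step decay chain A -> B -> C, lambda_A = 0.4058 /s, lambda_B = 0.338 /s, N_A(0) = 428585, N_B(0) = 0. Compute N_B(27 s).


N_B(t) = lambda_A * N_A0 / (lambda_B - lambda_A) * [exp(-lambda_A*t) - exp(-lambda_B*t)]
exp(-0.4058*27) = 1.744251e-05; exp(-0.338*27) = 1.087999e-04
N_B = 0.4058 * 428585 / (0.338 - 0.4058) * (1.744251e-05 - 1.087999e-04)
N_B = 234.35

234.35


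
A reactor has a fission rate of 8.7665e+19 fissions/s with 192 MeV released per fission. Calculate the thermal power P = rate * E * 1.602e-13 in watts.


P = fission_rate * E_MeV * 1.602e-13
P = 8.7665e+19 * 192 * 1.602e-13
P = 2.6964e+09 W

2.6964e+09


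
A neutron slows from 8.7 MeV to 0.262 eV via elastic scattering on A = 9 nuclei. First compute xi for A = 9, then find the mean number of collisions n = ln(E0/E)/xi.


xi = 1 + (A-1)^2/(2A)*ln((A-1)/(A+1)) = 0.2066007 (for A = 9)
n = ln(E0/E) / xi
n = ln(8.7e6 / 0.262) / 0.2066007
n = ln(3.320611e+07) / 0.2066007 = 83.825

83.825


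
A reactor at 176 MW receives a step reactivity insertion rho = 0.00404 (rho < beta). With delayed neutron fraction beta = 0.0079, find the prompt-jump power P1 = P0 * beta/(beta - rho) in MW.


P1/P0 = beta / (beta - rho)
P1/P0 = 0.0079 / (0.0079 - 0.00404) = 2.046632
P1 = 176 * 2.046632 = 360.21 MW

360.21


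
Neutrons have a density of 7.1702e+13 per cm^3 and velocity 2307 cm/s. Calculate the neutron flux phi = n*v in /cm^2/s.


phi = n * v
phi = 7.1702e+13 * 2307
phi = 1.6542e+17 /cm^2/s

1.6542e+17


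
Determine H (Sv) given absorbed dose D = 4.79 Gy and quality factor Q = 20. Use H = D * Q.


H = D * Q
H = 4.79 * 20
H = 95.800 Sv

95.800


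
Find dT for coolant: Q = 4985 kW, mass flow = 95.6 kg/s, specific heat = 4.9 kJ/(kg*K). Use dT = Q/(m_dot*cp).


dT = Q / (m_dot * cp)
dT = 4985 / (95.6 * 4.9)
dT = 10.642 C

10.642


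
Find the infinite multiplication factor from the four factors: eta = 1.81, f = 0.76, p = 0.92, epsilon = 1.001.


k_inf = eta * f * p * epsilon
k_inf = 1.81 * 0.76 * 0.92 * 1.001
k_inf = 1.2668

1.2668


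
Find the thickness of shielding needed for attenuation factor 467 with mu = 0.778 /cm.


x = ln(factor) / mu
x = ln(467) / 0.778
x = 7.9002 cm

7.9002


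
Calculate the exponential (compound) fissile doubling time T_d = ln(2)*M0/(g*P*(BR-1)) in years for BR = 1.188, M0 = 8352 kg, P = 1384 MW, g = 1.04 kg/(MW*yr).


Breeding gain G = BR - 1 = 1.188 - 1 = 0.188
Fissile production rate = g * P * G = 1.04 * 1384 * 0.188 = 270.59968 kg/yr
T_d = ln(2) * M0 / (g * P * G)
T_d = ln(2) * 8352 / 270.59968 = 21.394 yr

21.394


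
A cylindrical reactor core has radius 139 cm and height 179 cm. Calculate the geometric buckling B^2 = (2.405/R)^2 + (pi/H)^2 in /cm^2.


B^2 = (2.405/R)^2 + (pi/H)^2
B^2 = (2.405/139)^2 + (pi/179)^2
B^2 = 6.0740e-04 /cm^2

6.0740e-04


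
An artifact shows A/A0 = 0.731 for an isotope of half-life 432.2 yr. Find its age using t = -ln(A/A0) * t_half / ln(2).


lambda = ln(2) / t_half = ln(2) / 432.2 = 0.001603765 /yr
t = -ln(A/A0) / lambda
t = -ln(0.731) / 0.001603765
t = 195.38 yr

195.38


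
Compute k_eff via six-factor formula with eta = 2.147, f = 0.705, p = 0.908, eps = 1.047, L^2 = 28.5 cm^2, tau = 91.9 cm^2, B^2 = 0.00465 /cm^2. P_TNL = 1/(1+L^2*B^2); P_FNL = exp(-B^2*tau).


k_inf = eta*f*p*eps = 2.147*0.705*0.908*1.047 = 1.438976
P_TNL = 1/(1 + L^2*B^2) = 1/(1 + 28.5*0.00465) = 0.8829827
P_FNL = exp(-B^2*tau) = exp(-0.00465*91.9) = 0.6522450
k_eff = k_inf * P_TNL * P_FNL = 1.438976 * 0.8829827 * 0.6522450
k_eff = 0.82874

0.82874


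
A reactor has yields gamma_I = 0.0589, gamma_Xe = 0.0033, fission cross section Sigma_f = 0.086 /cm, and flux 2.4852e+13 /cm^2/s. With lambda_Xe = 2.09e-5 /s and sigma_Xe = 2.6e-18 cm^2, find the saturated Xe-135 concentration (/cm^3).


Xe_eq = (gamma_I + gamma_Xe) * Sigma_f * phi / (lambda_Xe + sigma_Xe * phi)
Numerator = (0.0589 + 0.0033) * 0.086 * 2.4852e+13 = 1.329383e+11
Denominator = 2.09e-5 + 2.6e-18 * 2.4852e+13 = 8.551520e-05
Xe_eq = 1.329383e+11 / 8.551520e-05 = 1.5546e+15 /cm^3

1.5546e+15


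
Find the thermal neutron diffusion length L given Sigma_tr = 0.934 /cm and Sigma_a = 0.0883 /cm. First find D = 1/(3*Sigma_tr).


D = 1 / (3 * Sigma_tr) = 1 / (3 * 0.934) = 0.3568879 cm
L = sqrt(D / Sigma_a)
L = sqrt(0.3568879 / 0.0883)
L = 2.0104 cm

2.0104


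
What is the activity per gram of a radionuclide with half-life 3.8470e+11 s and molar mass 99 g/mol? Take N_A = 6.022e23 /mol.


lambda = ln(2) / t_half = ln(2) / 3.8470e+11 = 1.801786e-12 /s
SA = lambda * N_A / M
SA = 1.801786e-12 * 6.022e23 / 99
SA = 1.0960e+10 Bq/g

1.0960e+10


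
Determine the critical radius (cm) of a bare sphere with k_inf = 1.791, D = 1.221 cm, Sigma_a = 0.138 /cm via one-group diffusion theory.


L^2 = D / Sigma_a = 1.221 / 0.138 = 8.847826 cm^2
B_m^2 = (k_inf - 1) / L^2 = (1.791 - 1) / 8.847826 = 0.08940049 /cm^2
For a bare sphere: B_g = pi/R, so R_c = pi / sqrt(B_m^2)
R_c = pi / sqrt(0.08940049) = 10.507 cm

10.507


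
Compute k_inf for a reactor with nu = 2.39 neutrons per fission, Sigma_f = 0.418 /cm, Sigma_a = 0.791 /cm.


k_inf = nu * Sigma_f / Sigma_a
k_inf = 2.39 * 0.418 / 0.791
k_inf = 1.2630

1.2630


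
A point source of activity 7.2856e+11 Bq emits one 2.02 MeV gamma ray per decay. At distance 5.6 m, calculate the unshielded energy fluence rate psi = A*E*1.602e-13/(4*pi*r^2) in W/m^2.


psi = A * E * 1.602e-13 / (4*pi*r^2)
psi = 7.2856e+11 * 2.02 * 1.602e-13 / (4*pi*5.6^2)
psi = 5.9826e-04 W/m^2

5.9826e-04


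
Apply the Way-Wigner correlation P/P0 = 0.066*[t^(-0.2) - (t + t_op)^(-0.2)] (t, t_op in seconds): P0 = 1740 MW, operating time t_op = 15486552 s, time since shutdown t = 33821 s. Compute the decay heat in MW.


P/P0 = 0.066 * [t^(-0.2) - (t + t_op)^(-0.2)]
P/P0 = 0.066 * [33821^(-0.2) - (33821 + 15486552)^(-0.2)]
P/P0 = 0.066 * [0.1242118 - 0.03646024] = 0.005791603
P = 1740 * 0.005791603 = 10.077 MW

10.077


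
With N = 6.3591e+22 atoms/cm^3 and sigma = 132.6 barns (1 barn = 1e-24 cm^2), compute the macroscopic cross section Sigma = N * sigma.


Sigma = N * sigma_barns * 1e-24
Sigma = 6.3591e+22 * 132.6 * 1e-24
Sigma = 8.4322 /cm

8.4322


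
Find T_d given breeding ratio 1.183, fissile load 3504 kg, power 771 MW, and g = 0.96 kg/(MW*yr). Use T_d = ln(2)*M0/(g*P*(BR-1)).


Breeding gain G = BR - 1 = 1.183 - 1 = 0.183
Fissile production rate = g * P * G = 0.96 * 771 * 0.183 = 135.44928 kg/yr
T_d = ln(2) * M0 / (g * P * G)
T_d = ln(2) * 3504 / 135.44928 = 17.931 yr

17.931


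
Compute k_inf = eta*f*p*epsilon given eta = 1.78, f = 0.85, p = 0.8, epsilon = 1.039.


k_inf = eta * f * p * epsilon
k_inf = 1.78 * 0.85 * 0.8 * 1.039
k_inf = 1.2576

1.2576


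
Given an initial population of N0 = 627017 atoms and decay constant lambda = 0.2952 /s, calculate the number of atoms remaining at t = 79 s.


N = N0 * exp(-lambda * t)
N = 627017 * exp(-0.2952 * 79)
N = 4.6686e-05

4.6686e-05


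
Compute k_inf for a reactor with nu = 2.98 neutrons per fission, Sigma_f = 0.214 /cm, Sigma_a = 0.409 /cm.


k_inf = nu * Sigma_f / Sigma_a
k_inf = 2.98 * 0.214 / 0.409
k_inf = 1.5592

1.5592


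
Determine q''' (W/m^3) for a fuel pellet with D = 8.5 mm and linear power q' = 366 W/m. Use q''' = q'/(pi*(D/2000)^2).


r = D / 2 / 1000 = 8.5 / 2 / 1000 = 0.00425 m
q''' = q' / (pi * r^2)
q''' = 366 / (pi * 0.00425^2)
q''' = 6.4499e+06 W/m^3

6.4499e+06


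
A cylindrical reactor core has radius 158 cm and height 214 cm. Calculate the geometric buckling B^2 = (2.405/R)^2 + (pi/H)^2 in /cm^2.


B^2 = (2.405/R)^2 + (pi/H)^2
B^2 = (2.405/158)^2 + (pi/214)^2
B^2 = 4.4721e-04 /cm^2

4.4721e-04


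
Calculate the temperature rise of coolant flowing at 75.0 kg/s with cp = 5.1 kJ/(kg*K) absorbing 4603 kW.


dT = Q / (m_dot * cp)
dT = 4603 / (75.0 * 5.1)
dT = 12.034 C

12.034


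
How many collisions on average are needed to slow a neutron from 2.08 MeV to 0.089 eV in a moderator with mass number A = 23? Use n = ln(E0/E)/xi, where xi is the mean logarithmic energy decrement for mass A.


xi = 1 + (A-1)^2/(2A)*ln((A-1)/(A+1)) = 0.08448899 (for A = 23)
n = ln(E0/E) / xi
n = ln(2.08e6 / 0.089) / 0.08448899
n = ln(2.337079e+07) / 0.08448899 = 200.82

200.82


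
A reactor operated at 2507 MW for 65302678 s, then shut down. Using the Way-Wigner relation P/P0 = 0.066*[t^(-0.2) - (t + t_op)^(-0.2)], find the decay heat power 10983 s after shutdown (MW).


P/P0 = 0.066 * [t^(-0.2) - (t + t_op)^(-0.2)]
P/P0 = 0.066 * [10983^(-0.2) - (10983 + 65302678)^(-0.2)]
P/P0 = 0.066 * [0.1555449 - 0.02735264] = 0.008460689
P = 2507 * 0.008460689 = 21.211 MW

21.211


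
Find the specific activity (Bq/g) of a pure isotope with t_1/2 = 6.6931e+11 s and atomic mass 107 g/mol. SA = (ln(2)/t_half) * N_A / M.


lambda = ln(2) / t_half = ln(2) / 6.6931e+11 = 1.035615e-12 /s
SA = lambda * N_A / M
SA = 1.035615e-12 * 6.022e23 / 107
SA = 5.8285e+09 Bq/g

5.8285e+09


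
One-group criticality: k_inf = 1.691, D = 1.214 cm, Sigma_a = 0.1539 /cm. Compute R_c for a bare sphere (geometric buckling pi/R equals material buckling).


L^2 = D / Sigma_a = 1.214 / 0.1539 = 7.888239 cm^2
B_m^2 = (k_inf - 1) / L^2 = (1.691 - 1) / 7.888239 = 0.08759877 /cm^2
For a bare sphere: B_g = pi/R, so R_c = pi / sqrt(B_m^2)
R_c = pi / sqrt(0.08759877) = 10.615 cm

10.615


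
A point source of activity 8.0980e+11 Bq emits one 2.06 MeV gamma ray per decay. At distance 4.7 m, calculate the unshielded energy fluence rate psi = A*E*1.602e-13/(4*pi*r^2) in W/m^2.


psi = A * E * 1.602e-13 / (4*pi*r^2)
psi = 8.0980e+11 * 2.06 * 1.602e-13 / (4*pi*4.7^2)
psi = 9.6272e-04 W/m^2

9.6272e-04


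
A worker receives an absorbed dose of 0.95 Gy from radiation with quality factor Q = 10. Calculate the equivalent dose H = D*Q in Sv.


H = D * Q
H = 0.95 * 10
H = 9.5000 Sv

9.5000


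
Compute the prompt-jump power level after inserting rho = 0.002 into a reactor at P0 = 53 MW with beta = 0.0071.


P1/P0 = beta / (beta - rho)
P1/P0 = 0.0071 / (0.0071 - 0.002) = 1.392157
P1 = 53 * 1.392157 = 73.784 MW

73.784


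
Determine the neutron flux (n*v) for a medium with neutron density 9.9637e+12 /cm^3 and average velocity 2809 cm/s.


phi = n * v
phi = 9.9637e+12 * 2809
phi = 2.7988e+16 /cm^2/s

2.7988e+16


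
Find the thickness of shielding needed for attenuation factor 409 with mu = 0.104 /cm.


x = ln(factor) / mu
x = ln(409) / 0.104
x = 57.824 cm

57.824


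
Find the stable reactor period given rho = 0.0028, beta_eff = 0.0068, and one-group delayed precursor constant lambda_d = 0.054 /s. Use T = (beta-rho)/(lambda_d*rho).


T = (beta - rho) / (lambda_d * rho)
T = (0.0068 - 0.0028) / (0.054 * 0.0028)
T = 26.455 s

26.455


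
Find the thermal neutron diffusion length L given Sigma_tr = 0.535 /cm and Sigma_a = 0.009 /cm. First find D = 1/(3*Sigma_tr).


D = 1 / (3 * Sigma_tr) = 1 / (3 * 0.535) = 0.6230530 cm
L = sqrt(D / Sigma_a)
L = sqrt(0.6230530 / 0.009)
L = 8.3203 cm

8.3203


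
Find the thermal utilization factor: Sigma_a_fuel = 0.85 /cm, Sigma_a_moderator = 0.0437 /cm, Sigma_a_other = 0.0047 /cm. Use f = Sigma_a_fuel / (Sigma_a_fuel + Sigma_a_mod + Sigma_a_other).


f = Sigma_a_fuel / (Sigma_a_fuel + Sigma_a_mod + Sigma_a_other)
f = 0.85 / (0.85 + 0.0437 + 0.0047)
f = 0.94613

0.94613


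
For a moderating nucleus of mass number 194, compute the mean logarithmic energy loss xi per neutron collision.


xi = 1 + (A-1)^2/(2A) * ln((A-1)/(A+1))
xi = 1 + (194-1)^2/(2*194) * ln((194-1)/(194 +1))
xi = 0.010274

0.010274


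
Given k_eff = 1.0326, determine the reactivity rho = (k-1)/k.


rho = (k_eff - 1) / k_eff
rho = (1.0326 - 1) / 1.0326
rho = 0.031571

0.031571


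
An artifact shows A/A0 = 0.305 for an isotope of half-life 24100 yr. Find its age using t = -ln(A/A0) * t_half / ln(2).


lambda = ln(2) / t_half = ln(2) / 24100 = 2.876129e-05 /yr
t = -ln(A/A0) / lambda
t = -ln(0.305) / 2.876129e-05
t = 41286 yr

41286


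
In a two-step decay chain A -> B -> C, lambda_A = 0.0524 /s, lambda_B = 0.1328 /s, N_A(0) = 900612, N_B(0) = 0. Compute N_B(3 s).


N_B(t) = lambda_A * N_A0 / (lambda_B - lambda_A) * [exp(-lambda_A*t) - exp(-lambda_B*t)]
exp(-0.0524*3) = 0.8545331; exp(-0.1328*3) = 0.6713934
N_B = 0.0524 * 900612 / (0.1328 - 0.0524) * (0.8545331 - 0.6713934)
N_B = 107497

107497


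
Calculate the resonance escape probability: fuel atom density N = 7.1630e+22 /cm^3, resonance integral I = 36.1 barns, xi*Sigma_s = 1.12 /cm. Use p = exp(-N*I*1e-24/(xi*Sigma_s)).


p = exp(-N * I * 1e-24 / (xi*Sigma_s))
p = exp(-7.1630e+22 * 36.1 * 1e-24 / 1.12)
p = 0.099382

0.099382


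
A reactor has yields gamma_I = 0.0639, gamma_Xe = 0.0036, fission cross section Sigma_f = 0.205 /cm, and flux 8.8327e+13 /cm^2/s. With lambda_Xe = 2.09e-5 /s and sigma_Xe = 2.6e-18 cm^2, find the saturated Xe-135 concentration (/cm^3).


Xe_eq = (gamma_I + gamma_Xe) * Sigma_f * phi / (lambda_Xe + sigma_Xe * phi)
Numerator = (0.0639 + 0.0036) * 0.205 * 8.8327e+13 = 1.222225e+12
Denominator = 2.09e-5 + 2.6e-18 * 8.8327e+13 = 2.505502e-04
Xe_eq = 1.222225e+12 / 2.505502e-04 = 4.8782e+15 /cm^3

4.8782e+15


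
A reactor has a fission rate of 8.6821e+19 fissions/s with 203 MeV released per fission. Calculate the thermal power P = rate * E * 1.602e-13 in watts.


P = fission_rate * E_MeV * 1.602e-13
P = 8.6821e+19 * 203 * 1.602e-13
P = 2.8235e+09 W

2.8235e+09


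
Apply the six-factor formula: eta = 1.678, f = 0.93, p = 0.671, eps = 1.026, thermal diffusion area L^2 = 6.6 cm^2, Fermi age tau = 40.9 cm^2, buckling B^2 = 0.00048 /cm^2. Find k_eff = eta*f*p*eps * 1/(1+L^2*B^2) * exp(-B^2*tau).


k_inf = eta*f*p*eps = 1.678*0.93*0.671*1.026 = 1.074348
P_TNL = 1/(1 + L^2*B^2) = 1/(1 + 6.6*0.00048) = 0.9968420
P_FNL = exp(-B^2*tau) = exp(-0.00048*40.9) = 0.9805595
k_eff = k_inf * P_TNL * P_FNL = 1.074348 * 0.9968420 * 0.9805595
k_eff = 1.0501

1.0501


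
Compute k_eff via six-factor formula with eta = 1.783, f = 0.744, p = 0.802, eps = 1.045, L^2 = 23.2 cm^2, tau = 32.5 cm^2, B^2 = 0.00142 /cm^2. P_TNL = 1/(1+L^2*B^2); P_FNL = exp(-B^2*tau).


k_inf = eta*f*p*eps = 1.783*0.744*0.802*1.045 = 1.111770
P_TNL = 1/(1 + L^2*B^2) = 1/(1 + 23.2*0.00142) = 0.9681067
P_FNL = exp(-B^2*tau) = exp(-0.00142*32.5) = 0.9548987
k_eff = k_inf * P_TNL * P_FNL = 1.111770 * 0.9681067 * 0.9548987
k_eff = 1.0278

1.0278


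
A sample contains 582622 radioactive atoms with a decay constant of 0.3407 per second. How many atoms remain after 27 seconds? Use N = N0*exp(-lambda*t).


N = N0 * exp(-lambda * t)
N = 582622 * exp(-0.3407 * 27)
N = 58.933

58.933


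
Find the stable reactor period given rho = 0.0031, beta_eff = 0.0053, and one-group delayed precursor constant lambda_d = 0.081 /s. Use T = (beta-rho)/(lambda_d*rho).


T = (beta - rho) / (lambda_d * rho)
T = (0.0053 - 0.0031) / (0.081 * 0.0031)
T = 8.7614 s

8.7614


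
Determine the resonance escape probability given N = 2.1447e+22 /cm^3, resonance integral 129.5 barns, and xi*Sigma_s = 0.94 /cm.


p = exp(-N * I * 1e-24 / (xi*Sigma_s))
p = exp(-2.1447e+22 * 129.5 * 1e-24 / 0.94)
p = 0.052096

0.052096


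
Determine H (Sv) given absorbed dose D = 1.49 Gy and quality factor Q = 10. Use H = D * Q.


H = D * Q
H = 1.49 * 10
H = 14.900 Sv

14.900


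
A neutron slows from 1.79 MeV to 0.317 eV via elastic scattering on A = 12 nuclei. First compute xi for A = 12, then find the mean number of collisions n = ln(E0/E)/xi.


xi = 1 + (A-1)^2/(2A)*ln((A-1)/(A+1)) = 0.1577690 (for A = 12)
n = ln(E0/E) / xi
n = ln(1.79e6 / 0.317) / 0.1577690
n = ln(5.646688e+06) / 0.1577690 = 98.540

98.540


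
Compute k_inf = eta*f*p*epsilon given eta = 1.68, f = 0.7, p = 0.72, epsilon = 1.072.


k_inf = eta * f * p * epsilon
k_inf = 1.68 * 0.7 * 0.72 * 1.072
k_inf = 0.90768

0.90768


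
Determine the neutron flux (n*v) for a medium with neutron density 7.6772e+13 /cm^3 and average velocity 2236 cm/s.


phi = n * v
phi = 7.6772e+13 * 2236
phi = 1.7166e+17 /cm^2/s

1.7166e+17


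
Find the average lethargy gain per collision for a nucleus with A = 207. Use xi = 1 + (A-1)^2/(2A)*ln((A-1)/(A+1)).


xi = 1 + (A-1)^2/(2A) * ln((A-1)/(A+1))
xi = 1 + (207-1)^2/(2*207) * ln((207-1)/(207 +1))
xi = 0.0096308

0.0096308


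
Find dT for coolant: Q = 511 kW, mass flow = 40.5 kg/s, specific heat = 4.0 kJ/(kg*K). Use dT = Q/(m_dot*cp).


dT = Q / (m_dot * cp)
dT = 511 / (40.5 * 4.0)
dT = 3.1543 C

3.1543


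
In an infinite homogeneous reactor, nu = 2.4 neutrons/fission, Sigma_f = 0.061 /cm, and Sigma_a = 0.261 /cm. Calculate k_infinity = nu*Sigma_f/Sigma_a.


k_inf = nu * Sigma_f / Sigma_a
k_inf = 2.4 * 0.061 / 0.261
k_inf = 0.56092

0.56092


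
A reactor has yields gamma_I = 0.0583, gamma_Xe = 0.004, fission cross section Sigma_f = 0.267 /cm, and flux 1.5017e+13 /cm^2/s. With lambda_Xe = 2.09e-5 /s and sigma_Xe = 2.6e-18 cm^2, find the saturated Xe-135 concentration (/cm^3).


Xe_eq = (gamma_I + gamma_Xe) * Sigma_f * phi / (lambda_Xe + sigma_Xe * phi)
Numerator = (0.0583 + 0.004) * 0.267 * 1.5017e+13 = 2.497943e+11
Denominator = 2.09e-5 + 2.6e-18 * 1.5017e+13 = 5.994420e-05
Xe_eq = 2.497943e+11 / 5.994420e-05 = 4.1671e+15 /cm^3

4.1671e+15


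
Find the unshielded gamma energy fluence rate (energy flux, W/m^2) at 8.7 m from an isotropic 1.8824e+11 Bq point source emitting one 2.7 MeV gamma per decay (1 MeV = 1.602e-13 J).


psi = A * E * 1.602e-13 / (4*pi*r^2)
psi = 1.8824e+11 * 2.7 * 1.602e-13 / (4*pi*8.7^2)
psi = 8.5603e-05 W/m^2

8.5603e-05


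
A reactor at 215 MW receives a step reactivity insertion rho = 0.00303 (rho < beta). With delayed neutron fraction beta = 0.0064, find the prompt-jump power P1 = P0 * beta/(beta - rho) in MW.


P1/P0 = beta / (beta - rho)
P1/P0 = 0.0064 / (0.0064 - 0.00303) = 1.899110
P1 = 215 * 1.899110 = 408.31 MW

408.31


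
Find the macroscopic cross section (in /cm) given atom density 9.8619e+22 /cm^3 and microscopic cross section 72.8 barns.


Sigma = N * sigma_barns * 1e-24
Sigma = 9.8619e+22 * 72.8 * 1e-24
Sigma = 7.1795 /cm

7.1795


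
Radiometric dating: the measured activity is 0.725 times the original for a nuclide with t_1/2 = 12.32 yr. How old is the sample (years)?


lambda = ln(2) / t_half = ln(2) / 12.32 = 0.05626195 /yr
t = -ln(A/A0) / lambda
t = -ln(0.725) / 0.05626195
t = 5.7158 yr

5.7158


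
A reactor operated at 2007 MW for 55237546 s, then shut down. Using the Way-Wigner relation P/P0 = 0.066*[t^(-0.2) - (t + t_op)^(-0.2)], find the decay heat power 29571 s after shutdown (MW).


P/P0 = 0.066 * [t^(-0.2) - (t + t_op)^(-0.2)]
P/P0 = 0.066 * [29571^(-0.2) - (29571 + 55237546)^(-0.2)]
P/P0 = 0.066 * [0.1275930 - 0.02828177] = 0.006554541
P = 2007 * 0.006554541 = 13.155 MW

13.155


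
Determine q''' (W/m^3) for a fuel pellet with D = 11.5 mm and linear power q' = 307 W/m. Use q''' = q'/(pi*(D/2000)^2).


r = D / 2 / 1000 = 11.5 / 2 / 1000 = 0.00575 m
q''' = q' / (pi * r^2)
q''' = 307 / (pi * 0.00575^2)
q''' = 2.9556e+06 W/m^3

2.9556e+06


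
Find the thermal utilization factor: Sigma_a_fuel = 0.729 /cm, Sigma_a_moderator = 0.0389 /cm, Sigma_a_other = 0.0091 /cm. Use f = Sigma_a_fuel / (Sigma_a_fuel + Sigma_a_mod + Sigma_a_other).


f = Sigma_a_fuel / (Sigma_a_fuel + Sigma_a_mod + Sigma_a_other)
f = 0.729 / (0.729 + 0.0389 + 0.0091)
f = 0.93822

0.93822


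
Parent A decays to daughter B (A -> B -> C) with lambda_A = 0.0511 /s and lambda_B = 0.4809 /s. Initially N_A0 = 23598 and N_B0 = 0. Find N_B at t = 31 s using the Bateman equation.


N_B(t) = lambda_A * N_A0 / (lambda_B - lambda_A) * [exp(-lambda_A*t) - exp(-lambda_B*t)]
exp(-0.0511*31) = 0.2051323; exp(-0.4809*31) = 3.354141e-07
N_B = 0.0511 * 23598 / (0.4809 - 0.0511) * (0.2051323 - 3.354141e-07)
N_B = 575.52

575.52


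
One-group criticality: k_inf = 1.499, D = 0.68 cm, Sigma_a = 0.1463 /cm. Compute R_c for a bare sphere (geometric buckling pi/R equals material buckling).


L^2 = D / Sigma_a = 0.68 / 0.1463 = 4.647984 cm^2
B_m^2 = (k_inf - 1) / L^2 = (1.499 - 1) / 4.647984 = 0.1073584 /cm^2
For a bare sphere: B_g = pi/R, so R_c = pi / sqrt(B_m^2)
R_c = pi / sqrt(0.1073584) = 9.5881 cm

9.5881


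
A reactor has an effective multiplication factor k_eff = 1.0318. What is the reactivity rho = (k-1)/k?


rho = (k_eff - 1) / k_eff
rho = (1.0318 - 1) / 1.0318
rho = 0.030820

0.030820


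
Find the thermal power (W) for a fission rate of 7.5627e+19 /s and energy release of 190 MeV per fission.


P = fission_rate * E_MeV * 1.602e-13
P = 7.5627e+19 * 190 * 1.602e-13
P = 2.3019e+09 W

2.3019e+09


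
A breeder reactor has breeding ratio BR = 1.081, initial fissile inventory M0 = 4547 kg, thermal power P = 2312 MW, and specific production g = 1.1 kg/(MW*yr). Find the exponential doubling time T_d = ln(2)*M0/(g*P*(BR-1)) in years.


Breeding gain G = BR - 1 = 1.081 - 1 = 0.081
Fissile production rate = g * P * G = 1.1 * 2312 * 0.081 = 205.9992 kg/yr
T_d = ln(2) * M0 / (g * P * G)
T_d = ln(2) * 4547 / 205.9992 = 15.300 yr

15.300


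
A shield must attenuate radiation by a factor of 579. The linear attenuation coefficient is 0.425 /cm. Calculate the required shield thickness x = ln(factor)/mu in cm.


x = ln(factor) / mu
x = ln(579) / 0.425
x = 14.968 cm

14.968


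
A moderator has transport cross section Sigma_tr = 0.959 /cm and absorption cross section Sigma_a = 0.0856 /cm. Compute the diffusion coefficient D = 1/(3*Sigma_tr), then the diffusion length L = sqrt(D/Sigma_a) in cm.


D = 1 / (3 * Sigma_tr) = 1 / (3 * 0.959) = 0.3475843 cm
L = sqrt(D / Sigma_a)
L = sqrt(0.3475843 / 0.0856)
L = 2.0151 cm

2.0151


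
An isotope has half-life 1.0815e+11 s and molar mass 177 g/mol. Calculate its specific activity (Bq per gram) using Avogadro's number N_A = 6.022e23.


lambda = ln(2) / t_half = ln(2) / 1.0815e+11 = 6.409128e-12 /s
SA = lambda * N_A / M
SA = 6.409128e-12 * 6.022e23 / 177
SA = 2.1806e+10 Bq/g

2.1806e+10


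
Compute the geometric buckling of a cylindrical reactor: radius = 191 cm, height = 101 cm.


B^2 = (2.405/R)^2 + (pi/H)^2
B^2 = (2.405/191)^2 + (pi/101)^2
B^2 = 0.0011261 /cm^2

0.0011261


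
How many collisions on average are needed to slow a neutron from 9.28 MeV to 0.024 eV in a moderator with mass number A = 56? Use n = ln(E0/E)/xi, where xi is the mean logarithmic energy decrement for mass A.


xi = 1 + (A-1)^2/(2A)*ln((A-1)/(A+1)) = 0.03529286 (for A = 56)
n = ln(E0/E) / xi
n = ln(9.28e6 / 0.024) / 0.03529286
n = ln(3.866667e+08) / 0.03529286 = 560.26

560.26


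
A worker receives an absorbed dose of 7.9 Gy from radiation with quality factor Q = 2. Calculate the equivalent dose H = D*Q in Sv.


H = D * Q
H = 7.9 * 2
H = 15.800 Sv

15.800


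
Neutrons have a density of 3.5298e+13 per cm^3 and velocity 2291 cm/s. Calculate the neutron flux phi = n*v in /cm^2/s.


phi = n * v
phi = 3.5298e+13 * 2291
phi = 8.0868e+16 /cm^2/s

8.0868e+16


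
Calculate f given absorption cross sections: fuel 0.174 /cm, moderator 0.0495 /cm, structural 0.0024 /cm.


f = Sigma_a_fuel / (Sigma_a_fuel + Sigma_a_mod + Sigma_a_other)
f = 0.174 / (0.174 + 0.0495 + 0.0024)
f = 0.77025

0.77025


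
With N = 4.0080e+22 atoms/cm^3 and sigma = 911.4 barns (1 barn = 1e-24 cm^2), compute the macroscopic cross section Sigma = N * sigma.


Sigma = N * sigma_barns * 1e-24
Sigma = 4.0080e+22 * 911.4 * 1e-24
Sigma = 36.529 /cm

36.529


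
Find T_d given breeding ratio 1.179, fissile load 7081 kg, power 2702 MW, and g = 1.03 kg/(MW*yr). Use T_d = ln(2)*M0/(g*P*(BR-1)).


Breeding gain G = BR - 1 = 1.179 - 1 = 0.179
Fissile production rate = g * P * G = 1.03 * 2702 * 0.179 = 498.16774 kg/yr
T_d = ln(2) * M0 / (g * P * G)
T_d = ln(2) * 7081 / 498.16774 = 9.8525 yr

9.8525


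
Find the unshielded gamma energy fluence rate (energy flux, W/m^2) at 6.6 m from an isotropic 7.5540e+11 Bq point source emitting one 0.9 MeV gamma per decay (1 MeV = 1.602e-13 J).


psi = A * E * 1.602e-13 / (4*pi*r^2)
psi = 7.5540e+11 * 0.9 * 1.602e-13 / (4*pi*6.6^2)
psi = 1.9897e-04 W/m^2

1.9897e-04


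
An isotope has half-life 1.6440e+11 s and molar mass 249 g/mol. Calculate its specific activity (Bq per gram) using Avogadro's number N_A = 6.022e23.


lambda = ln(2) / t_half = ln(2) / 1.6440e+11 = 4.216224e-12 /s
SA = lambda * N_A / M
SA = 4.216224e-12 * 6.022e23 / 249
SA = 1.0197e+10 Bq/g

1.0197e+10


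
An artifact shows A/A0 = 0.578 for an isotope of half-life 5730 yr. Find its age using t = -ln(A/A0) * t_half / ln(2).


lambda = ln(2) / t_half = ln(2) / 5730 = 1.209681e-04 /yr
t = -ln(A/A0) / lambda
t = -ln(0.578) / 1.209681e-04
t = 4531.6 yr

4531.6


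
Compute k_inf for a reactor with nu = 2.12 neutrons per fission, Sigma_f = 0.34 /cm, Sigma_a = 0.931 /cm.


k_inf = nu * Sigma_f / Sigma_a
k_inf = 2.12 * 0.34 / 0.931
k_inf = 0.77422

0.77422


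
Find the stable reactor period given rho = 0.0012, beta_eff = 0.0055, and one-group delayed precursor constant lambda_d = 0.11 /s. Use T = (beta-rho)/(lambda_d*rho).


T = (beta - rho) / (lambda_d * rho)
T = (0.0055 - 0.0012) / (0.11 * 0.0012)
T = 32.576 s

32.576


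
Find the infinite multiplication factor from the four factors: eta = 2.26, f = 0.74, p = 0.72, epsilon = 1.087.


k_inf = eta * f * p * epsilon
k_inf = 2.26 * 0.74 * 0.72 * 1.087
k_inf = 1.3089

1.3089


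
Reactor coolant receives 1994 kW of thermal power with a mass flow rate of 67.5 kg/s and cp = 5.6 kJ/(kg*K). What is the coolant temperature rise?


dT = Q / (m_dot * cp)
dT = 1994 / (67.5 * 5.6)
dT = 5.2751 C

5.2751


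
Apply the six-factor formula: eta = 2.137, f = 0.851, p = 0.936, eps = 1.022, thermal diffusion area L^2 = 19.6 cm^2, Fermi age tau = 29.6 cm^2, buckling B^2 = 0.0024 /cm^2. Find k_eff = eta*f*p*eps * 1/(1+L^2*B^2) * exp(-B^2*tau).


k_inf = eta*f*p*eps = 2.137*0.851*0.936*1.022 = 1.739646
P_TNL = 1/(1 + L^2*B^2) = 1/(1 + 19.6*0.0024) = 0.9550733
P_FNL = exp(-B^2*tau) = exp(-0.0024*29.6) = 0.9314246
k_eff = k_inf * P_TNL * P_FNL = 1.739646 * 0.9550733 * 0.9314246
k_eff = 1.5476

1.5476


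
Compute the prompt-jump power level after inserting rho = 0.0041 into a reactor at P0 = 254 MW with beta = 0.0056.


P1/P0 = beta / (beta - rho)
P1/P0 = 0.0056 / (0.0056 - 0.0041) = 3.733333
P1 = 254 * 3.733333 = 948.27 MW

948.27


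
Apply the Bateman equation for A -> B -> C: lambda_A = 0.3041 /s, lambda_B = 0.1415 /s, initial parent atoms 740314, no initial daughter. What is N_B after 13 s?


N_B(t) = lambda_A * N_A0 / (lambda_B - lambda_A) * [exp(-lambda_A*t) - exp(-lambda_B*t)]
exp(-0.3041*13) = 0.01919127; exp(-0.1415*13) = 0.1588969
N_B = 0.3041 * 740314 / (0.1415 - 0.3041) * (0.01919127 - 0.1588969)
N_B = 193431

193431


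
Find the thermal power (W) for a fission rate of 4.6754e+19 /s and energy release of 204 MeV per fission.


P = fission_rate * E_MeV * 1.602e-13
P = 4.6754e+19 * 204 * 1.602e-13
P = 1.5280e+09 W

1.5280e+09


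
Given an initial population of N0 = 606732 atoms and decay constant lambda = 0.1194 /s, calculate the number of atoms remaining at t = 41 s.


N = N0 * exp(-lambda * t)
N = 606732 * exp(-0.1194 * 41)
N = 4538.9

4538.9


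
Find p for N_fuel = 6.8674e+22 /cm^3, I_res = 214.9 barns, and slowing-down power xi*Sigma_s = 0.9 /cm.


p = exp(-N * I * 1e-24 / (xi*Sigma_s))
p = exp(-6.8674e+22 * 214.9 * 1e-24 / 0.9)
p = 7.5599e-08

7.5599e-08


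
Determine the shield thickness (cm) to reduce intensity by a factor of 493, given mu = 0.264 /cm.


x = ln(factor) / mu
x = ln(493) / 0.264
x = 23.487 cm

23.487


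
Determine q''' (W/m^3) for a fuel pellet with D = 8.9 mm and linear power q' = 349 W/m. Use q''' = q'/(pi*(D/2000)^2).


r = D / 2 / 1000 = 8.9 / 2 / 1000 = 0.00445 m
q''' = q' / (pi * r^2)
q''' = 349 / (pi * 0.00445^2)
q''' = 5.6099e+06 W/m^3

5.6099e+06


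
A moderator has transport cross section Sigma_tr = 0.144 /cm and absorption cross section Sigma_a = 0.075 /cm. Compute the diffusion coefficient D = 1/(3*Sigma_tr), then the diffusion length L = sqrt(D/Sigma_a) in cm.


D = 1 / (3 * Sigma_tr) = 1 / (3 * 0.144) = 2.314815 cm
L = sqrt(D / Sigma_a)
L = sqrt(2.314815 / 0.075)
L = 5.5556 cm

5.5556


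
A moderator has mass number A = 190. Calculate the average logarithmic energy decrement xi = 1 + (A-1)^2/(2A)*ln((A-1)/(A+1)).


xi = 1 + (A-1)^2/(2A) * ln((A-1)/(A+1))
xi = 1 + (190-1)^2/(2*190) * ln((190-1)/(190 +1))
xi = 0.010489

0.010489


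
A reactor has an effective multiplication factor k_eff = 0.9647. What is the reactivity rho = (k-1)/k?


rho = (k_eff - 1) / k_eff
rho = (0.9647 - 1) / 0.9647
rho = -0.036592

-0.036592


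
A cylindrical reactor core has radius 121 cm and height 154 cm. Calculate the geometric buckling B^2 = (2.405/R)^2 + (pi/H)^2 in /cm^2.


B^2 = (2.405/R)^2 + (pi/H)^2
B^2 = (2.405/121)^2 + (pi/154)^2
B^2 = 8.1121e-04 /cm^2

8.1121e-04


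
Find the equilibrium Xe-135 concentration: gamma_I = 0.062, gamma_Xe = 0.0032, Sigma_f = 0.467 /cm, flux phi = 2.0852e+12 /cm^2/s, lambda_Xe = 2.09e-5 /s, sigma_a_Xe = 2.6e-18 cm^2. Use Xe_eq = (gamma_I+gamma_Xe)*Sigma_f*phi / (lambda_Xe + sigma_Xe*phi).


Xe_eq = (gamma_I + gamma_Xe) * Sigma_f * phi / (lambda_Xe + sigma_Xe * phi)
Numerator = (0.062 + 0.0032) * 0.467 * 2.0852e+12 = 6.349100e+10
Denominator = 2.09e-5 + 2.6e-18 * 2.0852e+12 = 2.632152e-05
Xe_eq = 6.349100e+10 / 2.632152e-05 = 2.4121e+15 /cm^3

2.4121e+15


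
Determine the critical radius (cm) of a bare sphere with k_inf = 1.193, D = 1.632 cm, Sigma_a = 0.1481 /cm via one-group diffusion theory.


L^2 = D / Sigma_a = 1.632 / 0.1481 = 11.01958 cm^2
B_m^2 = (k_inf - 1) / L^2 = (1.193 - 1) / 11.01958 = 0.01751428 /cm^2
For a bare sphere: B_g = pi/R, so R_c = pi / sqrt(B_m^2)
R_c = pi / sqrt(0.01751428) = 23.739 cm

23.739


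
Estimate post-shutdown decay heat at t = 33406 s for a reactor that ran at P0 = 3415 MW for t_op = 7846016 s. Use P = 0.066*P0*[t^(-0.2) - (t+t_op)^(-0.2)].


P/P0 = 0.066 * [t^(-0.2) - (t + t_op)^(-0.2)]
P/P0 = 0.066 * [33406^(-0.2) - (33406 + 7846016)^(-0.2)]
P/P0 = 0.066 * [0.1245189 - 0.04175429] = 0.005462464
P = 3415 * 0.005462464 = 18.654 MW

18.654


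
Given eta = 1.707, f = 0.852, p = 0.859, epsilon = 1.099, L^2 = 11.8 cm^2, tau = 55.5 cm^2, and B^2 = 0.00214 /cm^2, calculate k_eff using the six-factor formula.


k_inf = eta*f*p*eps = 1.707*0.852*0.859*1.099 = 1.372979
P_TNL = 1/(1 + L^2*B^2) = 1/(1 + 11.8*0.00214) = 0.9753700
P_FNL = exp(-B^2*tau) = exp(-0.00214*55.5) = 0.8880120
k_eff = k_inf * P_TNL * P_FNL = 1.372979 * 0.9753700 * 0.8880120
k_eff = 1.1892

1.1892


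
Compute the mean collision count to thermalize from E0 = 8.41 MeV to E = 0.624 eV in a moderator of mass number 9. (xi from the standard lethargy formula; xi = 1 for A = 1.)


xi = 1 + (A-1)^2/(2A)*ln((A-1)/(A+1)) = 0.2066007 (for A = 9)
n = ln(E0/E) / xi
n = ln(8.41e6 / 0.624) / 0.2066007
n = ln(1.347756e+07) / 0.2066007 = 79.460

79.460


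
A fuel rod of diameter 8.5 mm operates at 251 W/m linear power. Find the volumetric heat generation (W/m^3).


r = D / 2 / 1000 = 8.5 / 2 / 1000 = 0.00425 m
q''' = q' / (pi * r^2)
q''' = 251 / (pi * 0.00425^2)
q''' = 4.4233e+06 W/m^3

4.4233e+06


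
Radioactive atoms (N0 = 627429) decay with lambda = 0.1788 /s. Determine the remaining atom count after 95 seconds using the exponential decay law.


N = N0 * exp(-lambda * t)
N = 627429 * exp(-0.1788 * 95)
N = 0.026341

0.026341


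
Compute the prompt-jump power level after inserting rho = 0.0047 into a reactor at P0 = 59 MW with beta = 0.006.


P1/P0 = beta / (beta - rho)
P1/P0 = 0.006 / (0.006 - 0.0047) = 4.615385
P1 = 59 * 4.615385 = 272.31 MW

272.31


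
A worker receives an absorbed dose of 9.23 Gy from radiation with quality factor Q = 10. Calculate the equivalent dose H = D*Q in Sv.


H = D * Q
H = 9.23 * 10
H = 92.300 Sv

92.300


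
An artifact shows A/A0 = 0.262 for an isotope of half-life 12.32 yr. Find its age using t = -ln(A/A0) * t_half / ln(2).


lambda = ln(2) / t_half = ln(2) / 12.32 = 0.05626195 /yr
t = -ln(A/A0) / lambda
t = -ln(0.262) / 0.05626195
t = 23.807 yr

23.807


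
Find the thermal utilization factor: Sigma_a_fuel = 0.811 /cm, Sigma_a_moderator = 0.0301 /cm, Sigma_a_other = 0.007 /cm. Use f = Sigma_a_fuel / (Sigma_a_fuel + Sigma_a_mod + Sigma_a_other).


f = Sigma_a_fuel / (Sigma_a_fuel + Sigma_a_mod + Sigma_a_other)
f = 0.811 / (0.811 + 0.0301 + 0.007)
f = 0.95626

0.95626


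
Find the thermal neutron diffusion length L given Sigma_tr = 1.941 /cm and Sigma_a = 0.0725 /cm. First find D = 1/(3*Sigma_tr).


D = 1 / (3 * Sigma_tr) = 1 / (3 * 1.941) = 0.1717328 cm
L = sqrt(D / Sigma_a)
L = sqrt(0.1717328 / 0.0725)
L = 1.5391 cm

1.5391


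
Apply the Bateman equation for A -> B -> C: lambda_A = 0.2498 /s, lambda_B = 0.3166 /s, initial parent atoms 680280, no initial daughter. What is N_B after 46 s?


N_B(t) = lambda_A * N_A0 / (lambda_B - lambda_A) * [exp(-lambda_A*t) - exp(-lambda_B*t)]
exp(-0.2498*46) = 1.022372e-05; exp(-0.3166*46) = 4.732699e-07
N_B = 0.2498 * 680280 / (0.3166 - 0.2498) * (1.022372e-05 - 4.732699e-07)
N_B = 24.804

24.804


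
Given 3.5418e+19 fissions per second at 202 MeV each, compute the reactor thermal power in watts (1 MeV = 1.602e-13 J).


P = fission_rate * E_MeV * 1.602e-13
P = 3.5418e+19 * 202 * 1.602e-13
P = 1.1461e+09 W

1.1461e+09


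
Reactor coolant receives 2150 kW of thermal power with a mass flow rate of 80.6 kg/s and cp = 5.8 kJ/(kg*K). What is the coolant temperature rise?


dT = Q / (m_dot * cp)
dT = 2150 / (80.6 * 5.8)
dT = 4.5991 C

4.5991


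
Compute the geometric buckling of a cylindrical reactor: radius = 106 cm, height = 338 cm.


B^2 = (2.405/R)^2 + (pi/H)^2
B^2 = (2.405/106)^2 + (pi/338)^2
B^2 = 6.0117e-04 /cm^2

6.0117e-04


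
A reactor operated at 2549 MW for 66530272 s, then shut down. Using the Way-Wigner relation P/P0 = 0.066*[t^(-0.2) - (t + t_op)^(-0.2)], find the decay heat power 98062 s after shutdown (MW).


P/P0 = 0.066 * [t^(-0.2) - (t + t_op)^(-0.2)]
P/P0 = 0.066 * [98062^(-0.2) - (98062 + 66530272)^(-0.2)]
P/P0 = 0.066 * [0.1003922 - 0.02724383] = 0.004827792
P = 2549 * 0.004827792 = 12.306 MW

12.306


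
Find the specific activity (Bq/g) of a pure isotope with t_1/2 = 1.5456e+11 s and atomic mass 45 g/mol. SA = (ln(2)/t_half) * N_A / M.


lambda = ln(2) / t_half = ln(2) / 1.5456e+11 = 4.484648e-12 /s
SA = lambda * N_A / M
SA = 4.484648e-12 * 6.022e23 / 45
SA = 6.0015e+10 Bq/g

6.0015e+10


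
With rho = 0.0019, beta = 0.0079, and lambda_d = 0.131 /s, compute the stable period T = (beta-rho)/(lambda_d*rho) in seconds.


T = (beta - rho) / (lambda_d * rho)
T = (0.0079 - 0.0019) / (0.131 * 0.0019)
T = 24.106 s

24.106


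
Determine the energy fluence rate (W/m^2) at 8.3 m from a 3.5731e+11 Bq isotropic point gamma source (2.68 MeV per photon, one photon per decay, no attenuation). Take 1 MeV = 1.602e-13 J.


psi = A * E * 1.602e-13 / (4*pi*r^2)
psi = 3.5731e+11 * 2.68 * 1.602e-13 / (4*pi*8.3^2)
psi = 1.7721e-04 W/m^2

1.7721e-04


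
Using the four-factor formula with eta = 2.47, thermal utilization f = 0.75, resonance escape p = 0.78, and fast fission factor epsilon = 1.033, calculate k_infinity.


k_inf = eta * f * p * epsilon
k_inf = 2.47 * 0.75 * 0.78 * 1.033
k_inf = 1.4926

1.4926


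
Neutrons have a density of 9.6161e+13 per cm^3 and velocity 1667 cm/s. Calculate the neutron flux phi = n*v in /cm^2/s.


phi = n * v
phi = 9.6161e+13 * 1667
phi = 1.6030e+17 /cm^2/s

1.6030e+17


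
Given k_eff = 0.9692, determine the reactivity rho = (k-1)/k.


rho = (k_eff - 1) / k_eff
rho = (0.9692 - 1) / 0.9692
rho = -0.031779

-0.031779


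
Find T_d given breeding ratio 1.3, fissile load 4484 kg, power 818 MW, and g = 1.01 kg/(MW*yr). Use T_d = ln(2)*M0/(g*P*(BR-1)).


Breeding gain G = BR - 1 = 1.3 - 1 = 0.3
Fissile production rate = g * P * G = 1.01 * 818 * 0.3 = 247.854 kg/yr
T_d = ln(2) * M0 / (g * P * G)
T_d = ln(2) * 4484 / 247.854 = 12.540 yr

12.540


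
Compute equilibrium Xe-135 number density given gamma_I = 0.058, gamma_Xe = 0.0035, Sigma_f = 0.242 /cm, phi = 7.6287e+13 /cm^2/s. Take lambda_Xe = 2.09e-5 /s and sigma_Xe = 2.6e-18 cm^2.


Xe_eq = (gamma_I + gamma_Xe) * Sigma_f * phi / (lambda_Xe + sigma_Xe * phi)
Numerator = (0.058 + 0.0035) * 0.242 * 7.6287e+13 = 1.135379e+12
Denominator = 2.09e-5 + 2.6e-18 * 7.6287e+13 = 2.192462e-04
Xe_eq = 1.135379e+12 / 2.192462e-04 = 5.1786e+15 /cm^3

5.1786e+15


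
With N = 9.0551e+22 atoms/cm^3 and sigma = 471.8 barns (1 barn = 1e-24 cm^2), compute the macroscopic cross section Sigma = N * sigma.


Sigma = N * sigma_barns * 1e-24
Sigma = 9.0551e+22 * 471.8 * 1e-24
Sigma = 42.722 /cm

42.722


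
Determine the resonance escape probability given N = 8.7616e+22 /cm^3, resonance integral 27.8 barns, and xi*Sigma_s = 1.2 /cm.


p = exp(-N * I * 1e-24 / (xi*Sigma_s))
p = exp(-8.7616e+22 * 27.8 * 1e-24 / 1.2)
p = 0.13137

0.13137


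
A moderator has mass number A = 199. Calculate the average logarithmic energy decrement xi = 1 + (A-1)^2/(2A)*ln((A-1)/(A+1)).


xi = 1 + (A-1)^2/(2A) * ln((A-1)/(A+1))
xi = 1 + (199-1)^2/(2*199) * ln((199-1)/(199 +1))
xi = 0.010017

0.010017


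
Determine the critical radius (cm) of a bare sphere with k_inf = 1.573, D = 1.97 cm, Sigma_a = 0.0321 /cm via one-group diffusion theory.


L^2 = D / Sigma_a = 1.97 / 0.0321 = 61.37072 cm^2
B_m^2 = (k_inf - 1) / L^2 = (1.573 - 1) / 61.37072 = 0.009336700 /cm^2
For a bare sphere: B_g = pi/R, so R_c = pi / sqrt(B_m^2)
R_c = pi / sqrt(0.009336700) = 32.513 cm

32.513


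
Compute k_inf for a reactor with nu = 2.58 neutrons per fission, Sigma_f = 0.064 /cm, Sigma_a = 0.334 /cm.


k_inf = nu * Sigma_f / Sigma_a
k_inf = 2.58 * 0.064 / 0.334
k_inf = 0.49437

0.49437


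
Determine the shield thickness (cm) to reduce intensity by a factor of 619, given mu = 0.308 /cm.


x = ln(factor) / mu
x = ln(619) / 0.308
x = 20.870 cm

20.870


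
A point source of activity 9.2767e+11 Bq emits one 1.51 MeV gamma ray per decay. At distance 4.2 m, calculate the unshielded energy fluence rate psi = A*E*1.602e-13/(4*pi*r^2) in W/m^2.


psi = A * E * 1.602e-13 / (4*pi*r^2)
psi = 9.2767e+11 * 1.51 * 1.602e-13 / (4*pi*4.2^2)
psi = 0.0010123 W/m^2

0.0010123


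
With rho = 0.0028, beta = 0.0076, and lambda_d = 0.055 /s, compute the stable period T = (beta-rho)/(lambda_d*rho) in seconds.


T = (beta - rho) / (lambda_d * rho)
T = (0.0076 - 0.0028) / (0.055 * 0.0028)
T = 31.169 s

31.169
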